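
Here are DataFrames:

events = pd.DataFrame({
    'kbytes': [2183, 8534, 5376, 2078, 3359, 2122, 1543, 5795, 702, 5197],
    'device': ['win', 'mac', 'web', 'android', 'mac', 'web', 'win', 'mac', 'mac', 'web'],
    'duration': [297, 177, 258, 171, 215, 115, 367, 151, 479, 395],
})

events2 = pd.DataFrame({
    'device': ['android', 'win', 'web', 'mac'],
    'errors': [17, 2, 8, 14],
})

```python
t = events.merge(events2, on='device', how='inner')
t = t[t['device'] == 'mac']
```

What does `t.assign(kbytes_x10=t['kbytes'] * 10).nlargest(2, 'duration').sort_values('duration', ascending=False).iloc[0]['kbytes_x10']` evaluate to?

merge on 'device' (how='inner') → 10 rows:
   kbytes   device  duration  errors
0    2183      win       297       2
1    8534      mac       177      14
2    5376      web       258       8
3    2078  android       171      17
4    3359      mac       215      14
5    2122      web       115       8
6    1543      win       367       2
7    5795      mac       151      14
8     702      mac       479      14
9    5197      web       395       8
filter rows where device == 'mac':
   kbytes device  duration  errors
1    8534    mac       177      14
4    3359    mac       215      14
7    5795    mac       151      14
8     702    mac       479      14
add column kbytes_x10 = t['kbytes'] * 10:
   kbytes device  duration  errors  kbytes_x10
1    8534    mac       177      14       85340
4    3359    mac       215      14       33590
7    5795    mac       151      14       57950
8     702    mac       479      14        7020
take 2 rows with largest duration:
   kbytes device  duration  errors  kbytes_x10
8     702    mac       479      14        7020
4    3359    mac       215      14       33590
sort by duration descending:
   kbytes device  duration  errors  kbytes_x10
8     702    mac       479      14        7020
4    3359    mac       215      14       33590
Reading off the value at position 0, column 'kbytes_x10', we get 7020.

7020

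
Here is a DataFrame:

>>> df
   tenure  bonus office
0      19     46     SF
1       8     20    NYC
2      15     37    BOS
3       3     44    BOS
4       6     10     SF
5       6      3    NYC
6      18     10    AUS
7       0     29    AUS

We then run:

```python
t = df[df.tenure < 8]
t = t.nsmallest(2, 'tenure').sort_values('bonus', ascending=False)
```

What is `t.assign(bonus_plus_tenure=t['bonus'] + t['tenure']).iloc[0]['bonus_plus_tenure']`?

47

filter rows where tenure < 8:
   tenure  bonus office
3       3     44    BOS
4       6     10     SF
5       6      3    NYC
7       0     29    AUS
take 2 rows with smallest tenure:
   tenure  bonus office
7       0     29    AUS
3       3     44    BOS
sort by bonus descending:
   tenure  bonus office
3       3     44    BOS
7       0     29    AUS
add column bonus_plus_tenure = t['bonus'] + t['tenure']:
   tenure  bonus office  bonus_plus_tenure
3       3     44    BOS                 47
7       0     29    AUS                 29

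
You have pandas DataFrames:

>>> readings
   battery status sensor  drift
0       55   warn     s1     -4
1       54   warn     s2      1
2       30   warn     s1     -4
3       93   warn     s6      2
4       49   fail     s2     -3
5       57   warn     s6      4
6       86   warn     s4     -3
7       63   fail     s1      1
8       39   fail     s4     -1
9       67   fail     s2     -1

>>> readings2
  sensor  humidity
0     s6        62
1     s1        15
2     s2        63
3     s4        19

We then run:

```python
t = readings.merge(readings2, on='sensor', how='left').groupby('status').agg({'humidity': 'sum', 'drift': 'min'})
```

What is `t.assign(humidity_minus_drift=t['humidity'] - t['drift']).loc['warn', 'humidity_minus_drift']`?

240

merge on 'sensor' (how='left') → 10 rows:
   battery status sensor  drift  humidity
0       55   warn     s1     -4        15
1       54   warn     s2      1        63
2       30   warn     s1     -4        15
3       93   warn     s6      2        62
4       49   fail     s2     -3        63
5       57   warn     s6      4        62
6       86   warn     s4     -3        19
7       63   fail     s1      1        15
8       39   fail     s4     -1        19
9       67   fail     s2     -1        63
group by status: sum(humidity), min(drift):
        humidity  drift
status                 
fail         160     -3
warn         236     -4
add column humidity_minus_drift = t['humidity'] - t['drift']:
        humidity  drift  humidity_minus_drift
status                                       
fail         160     -3                   163
warn         236     -4                   240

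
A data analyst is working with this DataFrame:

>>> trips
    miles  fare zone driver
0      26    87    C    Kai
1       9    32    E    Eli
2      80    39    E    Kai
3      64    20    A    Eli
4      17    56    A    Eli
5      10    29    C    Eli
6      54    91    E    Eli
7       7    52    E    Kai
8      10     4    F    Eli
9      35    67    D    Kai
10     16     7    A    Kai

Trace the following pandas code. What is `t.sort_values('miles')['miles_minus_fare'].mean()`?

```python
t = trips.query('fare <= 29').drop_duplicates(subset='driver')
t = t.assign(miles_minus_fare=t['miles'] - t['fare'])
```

26.5

filter rows where fare <= 29:
    miles  fare zone driver
3      64    20    A    Eli
5      10    29    C    Eli
8      10     4    F    Eli
10     16     7    A    Kai
drop duplicate driver (keep=first):
    miles  fare zone driver
3      64    20    A    Eli
10     16     7    A    Kai
add column miles_minus_fare = t['miles'] - t['fare']:
    miles  fare zone driver  miles_minus_fare
3      64    20    A    Eli                44
10     16     7    A    Kai                 9
sort by miles:
    miles  fare zone driver  miles_minus_fare
10     16     7    A    Kai                 9
3      64    20    A    Eli                44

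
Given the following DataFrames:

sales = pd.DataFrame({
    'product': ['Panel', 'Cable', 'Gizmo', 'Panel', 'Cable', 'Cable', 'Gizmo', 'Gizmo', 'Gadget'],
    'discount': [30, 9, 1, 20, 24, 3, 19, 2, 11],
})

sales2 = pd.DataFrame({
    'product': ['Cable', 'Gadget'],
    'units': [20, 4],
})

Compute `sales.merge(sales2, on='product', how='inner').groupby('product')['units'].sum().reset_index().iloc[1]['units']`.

4

merge on 'product' (how='inner') → 4 rows:
  product  discount  units
0   Cable         9     20
1   Cable        24     20
2   Cable         3     20
3  Gadget        11      4
group by product, sum of units:
product
Cable     60
Gadget     4
Name: units, dtype: int64
reset_index():
  product  units
0   Cable     60
1  Gadget      4
The value at position 1, column 'units' is 4.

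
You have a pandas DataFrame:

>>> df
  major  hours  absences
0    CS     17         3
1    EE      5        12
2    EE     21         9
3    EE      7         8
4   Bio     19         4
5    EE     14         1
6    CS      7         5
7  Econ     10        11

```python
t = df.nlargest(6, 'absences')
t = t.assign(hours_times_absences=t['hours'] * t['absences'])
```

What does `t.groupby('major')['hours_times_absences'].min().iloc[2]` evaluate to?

take 6 rows with largest absences:
  major  hours  absences
1    EE      5        12
7  Econ     10        11
2    EE     21         9
3    EE      7         8
6    CS      7         5
4   Bio     19         4
add column hours_times_absences = t['hours'] * t['absences']:
  major  hours  absences  hours_times_absences
1    EE      5        12                    60
7  Econ     10        11                   110
2    EE     21         9                   189
3    EE      7         8                    56
6    CS      7         5                    35
4   Bio     19         4                    76
group by major, min of hours_times_absences:
major
Bio      76
CS       35
EE       56
Econ    110
Name: hours_times_absences, dtype: int64
Hence 56.

56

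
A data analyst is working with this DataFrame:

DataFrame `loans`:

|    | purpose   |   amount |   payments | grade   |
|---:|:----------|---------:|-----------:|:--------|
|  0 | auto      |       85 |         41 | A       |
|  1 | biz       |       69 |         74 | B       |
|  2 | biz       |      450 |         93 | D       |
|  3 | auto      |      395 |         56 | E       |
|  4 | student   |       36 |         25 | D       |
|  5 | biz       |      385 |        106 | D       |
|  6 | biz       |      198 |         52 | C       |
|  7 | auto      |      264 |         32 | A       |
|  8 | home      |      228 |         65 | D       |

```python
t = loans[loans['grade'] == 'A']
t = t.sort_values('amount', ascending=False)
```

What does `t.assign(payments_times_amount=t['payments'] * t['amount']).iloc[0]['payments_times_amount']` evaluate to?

filter rows where grade == 'A':
  purpose  amount  payments grade
0    auto      85        41     A
7    auto     264        32     A
sort by amount descending:
  purpose  amount  payments grade
7    auto     264        32     A
0    auto      85        41     A
add column payments_times_amount = t['payments'] * t['amount']:
  purpose  amount  payments grade  payments_times_amount
7    auto     264        32     A                   8448
0    auto      85        41     A                   3485
The value at position 0, column 'payments_times_amount' is 8448.

8448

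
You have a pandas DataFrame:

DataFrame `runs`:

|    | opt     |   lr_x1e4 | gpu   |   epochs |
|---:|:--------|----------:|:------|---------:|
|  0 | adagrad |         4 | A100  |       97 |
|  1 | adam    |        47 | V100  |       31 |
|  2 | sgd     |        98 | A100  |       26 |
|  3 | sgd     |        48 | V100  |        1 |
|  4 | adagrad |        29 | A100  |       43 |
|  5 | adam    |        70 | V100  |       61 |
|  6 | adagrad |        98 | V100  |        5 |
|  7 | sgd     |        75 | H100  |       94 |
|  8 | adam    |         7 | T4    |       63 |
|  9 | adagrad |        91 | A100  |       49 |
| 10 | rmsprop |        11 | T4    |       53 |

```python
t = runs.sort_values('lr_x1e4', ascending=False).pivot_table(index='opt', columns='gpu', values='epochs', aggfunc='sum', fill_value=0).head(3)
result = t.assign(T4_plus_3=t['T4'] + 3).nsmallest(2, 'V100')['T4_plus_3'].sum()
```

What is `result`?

sort by lr_x1e4 descending:
        opt  lr_x1e4   gpu  epochs
2       sgd       98  A100      26
6   adagrad       98  V100       5
9   adagrad       91  A100      49
7       sgd       75  H100      94
5      adam       70  V100      61
3       sgd       48  V100       1
1      adam       47  V100      31
4   adagrad       29  A100      43
10  rmsprop       11    T4      53
8      adam        7    T4      63
0   adagrad        4  A100      97
pivot: rows=opt, cols=gpu, sum(epochs):
gpu      A100  H100  T4  V100
opt                          
adagrad   189     0   0     5
adam        0     0  63    92
rmsprop     0     0  53     0
sgd        26    94   0     1
take first 3 rows:
gpu      A100  H100  T4  V100
opt                          
adagrad   189     0   0     5
adam        0     0  63    92
rmsprop     0     0  53     0
add column T4_plus_3 = t['T4'] + 3:
gpu      A100  H100  T4  V100  T4_plus_3
opt                                     
adagrad   189     0   0     5          3
adam        0     0  63    92         66
rmsprop     0     0  53     0         56
take 2 rows with smallest V100:
gpu      A100  H100  T4  V100  T4_plus_3
opt                                     
rmsprop     0     0  53     0         56
adagrad   189     0   0     5          3
So sum() = 59.

59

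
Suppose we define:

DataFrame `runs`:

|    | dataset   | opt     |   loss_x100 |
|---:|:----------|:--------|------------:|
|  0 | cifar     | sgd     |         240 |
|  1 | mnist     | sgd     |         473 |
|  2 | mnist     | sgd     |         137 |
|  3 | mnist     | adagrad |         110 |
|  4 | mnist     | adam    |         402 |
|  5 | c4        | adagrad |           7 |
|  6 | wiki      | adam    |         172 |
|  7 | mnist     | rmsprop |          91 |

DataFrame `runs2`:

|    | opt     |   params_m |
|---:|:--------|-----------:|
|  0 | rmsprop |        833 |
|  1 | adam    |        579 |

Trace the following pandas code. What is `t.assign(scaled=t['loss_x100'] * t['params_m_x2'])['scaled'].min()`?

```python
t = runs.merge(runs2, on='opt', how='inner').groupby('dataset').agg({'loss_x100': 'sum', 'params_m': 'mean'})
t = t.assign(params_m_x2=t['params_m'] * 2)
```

merge on 'opt' (how='inner') → 3 rows:
  dataset      opt  loss_x100  params_m
0   mnist     adam        402       579
1    wiki     adam        172       579
2   mnist  rmsprop         91       833
group by dataset: sum(loss_x100), mean(params_m):
         loss_x100  params_m
dataset                     
mnist          493     706.0
wiki           172     579.0
add column params_m_x2 = t['params_m'] * 2:
         loss_x100  params_m  params_m_x2
dataset                                  
mnist          493     706.0       1412.0
wiki           172     579.0       1158.0
add column scaled = t['loss_x100'] * t['params_m_x2']:
         loss_x100  params_m  params_m_x2    scaled
dataset                                            
mnist          493     706.0       1412.0  696116.0
wiki           172     579.0       1158.0  199176.0
Hence 199176.0.

199176.0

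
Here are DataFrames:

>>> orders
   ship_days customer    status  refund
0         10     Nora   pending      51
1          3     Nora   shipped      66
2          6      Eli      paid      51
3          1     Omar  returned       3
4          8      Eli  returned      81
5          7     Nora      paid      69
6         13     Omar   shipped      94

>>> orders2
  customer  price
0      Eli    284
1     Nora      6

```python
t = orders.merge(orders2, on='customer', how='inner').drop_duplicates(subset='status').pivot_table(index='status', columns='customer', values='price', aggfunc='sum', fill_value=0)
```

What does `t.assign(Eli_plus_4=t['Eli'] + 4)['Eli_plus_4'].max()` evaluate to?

288

merge on 'customer' (how='inner') → 5 rows:
   ship_days customer    status  refund  price
0         10     Nora   pending      51      6
1          3     Nora   shipped      66      6
2          6      Eli      paid      51    284
3          8      Eli  returned      81    284
4          7     Nora      paid      69      6
drop duplicate status (keep=first):
   ship_days customer    status  refund  price
0         10     Nora   pending      51      6
1          3     Nora   shipped      66      6
2          6      Eli      paid      51    284
3          8      Eli  returned      81    284
pivot: rows=status, cols=customer, sum(price):
customer  Eli  Nora
status             
paid      284     0
pending     0     6
returned  284     0
shipped     0     6
add column Eli_plus_4 = t['Eli'] + 4:
customer  Eli  Nora  Eli_plus_4
status                         
paid      284     0         288
pending     0     6           4
returned  284     0         288
shipped     0     6           4
max of column 'Eli_plus_4' → 288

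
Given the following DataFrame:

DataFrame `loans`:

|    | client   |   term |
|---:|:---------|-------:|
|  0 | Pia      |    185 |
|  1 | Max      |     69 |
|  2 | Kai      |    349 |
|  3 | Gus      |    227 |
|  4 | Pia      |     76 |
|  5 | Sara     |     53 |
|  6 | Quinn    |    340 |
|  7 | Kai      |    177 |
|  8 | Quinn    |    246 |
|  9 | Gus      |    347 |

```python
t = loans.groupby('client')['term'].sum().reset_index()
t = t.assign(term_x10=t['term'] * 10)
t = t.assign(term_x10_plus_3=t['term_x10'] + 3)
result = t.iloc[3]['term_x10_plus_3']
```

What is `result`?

group by client, sum of term:
client
Gus      574
Kai      526
Max       69
Pia      261
Quinn    586
Sara      53
Name: term, dtype: int64
reset_index():
  client  term
0    Gus   574
1    Kai   526
2    Max    69
3    Pia   261
4  Quinn   586
5   Sara    53
add column term_x10 = t['term'] * 10:
  client  term  term_x10
0    Gus   574      5740
1    Kai   526      5260
2    Max    69       690
3    Pia   261      2610
4  Quinn   586      5860
5   Sara    53       530
add column term_x10_plus_3 = t['term_x10'] + 3:
  client  term  term_x10  term_x10_plus_3
0    Gus   574      5740             5743
1    Kai   526      5260             5263
2    Max    69       690              693
3    Pia   261      2610             2613
4  Quinn   586      5860             5863
5   Sara    53       530              533
value at position 3, column 'term_x10_plus_3' → 2613

2613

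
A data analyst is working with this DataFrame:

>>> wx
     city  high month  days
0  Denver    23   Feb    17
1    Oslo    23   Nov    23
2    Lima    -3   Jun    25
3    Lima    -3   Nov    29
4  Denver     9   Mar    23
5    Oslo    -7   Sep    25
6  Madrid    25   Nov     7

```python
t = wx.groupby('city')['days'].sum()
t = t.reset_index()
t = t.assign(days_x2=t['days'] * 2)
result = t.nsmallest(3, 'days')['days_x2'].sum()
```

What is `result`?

190

group by city, sum of days:
city
Denver    40
Lima      54
Madrid     7
Oslo      48
Name: days, dtype: int64
reset_index():
     city  days
0  Denver    40
1    Lima    54
2  Madrid     7
3    Oslo    48
add column days_x2 = t['days'] * 2:
     city  days  days_x2
0  Denver    40       80
1    Lima    54      108
2  Madrid     7       14
3    Oslo    48       96
take 3 rows with smallest days:
     city  days  days_x2
2  Madrid     7       14
0  Denver    40       80
3    Oslo    48       96
Finally, sum of column 'days_x2' = 190.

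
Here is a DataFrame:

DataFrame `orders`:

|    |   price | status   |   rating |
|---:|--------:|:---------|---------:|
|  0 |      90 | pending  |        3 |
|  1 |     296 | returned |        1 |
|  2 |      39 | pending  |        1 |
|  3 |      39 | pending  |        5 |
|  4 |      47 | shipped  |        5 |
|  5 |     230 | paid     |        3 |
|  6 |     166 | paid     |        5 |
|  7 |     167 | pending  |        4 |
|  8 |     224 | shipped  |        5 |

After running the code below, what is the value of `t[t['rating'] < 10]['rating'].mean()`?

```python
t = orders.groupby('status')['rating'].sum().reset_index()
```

4.5

group by status, sum of rating:
status
paid         8
pending     13
returned     1
shipped     10
Name: rating, dtype: int64
reset_index():
     status  rating
0      paid       8
1   pending      13
2  returned       1
3   shipped      10
filter rows where rating < 10:
     status  rating
0      paid       8
2  returned       1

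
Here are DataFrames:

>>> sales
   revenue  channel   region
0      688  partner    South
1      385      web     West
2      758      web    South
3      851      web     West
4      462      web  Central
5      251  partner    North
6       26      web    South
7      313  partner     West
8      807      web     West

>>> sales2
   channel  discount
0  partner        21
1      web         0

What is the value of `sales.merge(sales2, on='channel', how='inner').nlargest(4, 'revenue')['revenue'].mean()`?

776.0

merge on 'channel' (how='inner') → 9 rows:
   revenue  channel   region  discount
0      688  partner    South        21
1      385      web     West         0
2      758      web    South         0
3      851      web     West         0
4      462      web  Central         0
5      251  partner    North        21
6       26      web    South         0
7      313  partner     West        21
8      807      web     West         0
take 4 rows with largest revenue:
   revenue  channel region  discount
3      851      web   West         0
8      807      web   West         0
2      758      web  South         0
0      688  partner  South        21
The mean of column 'revenue' is 776.0.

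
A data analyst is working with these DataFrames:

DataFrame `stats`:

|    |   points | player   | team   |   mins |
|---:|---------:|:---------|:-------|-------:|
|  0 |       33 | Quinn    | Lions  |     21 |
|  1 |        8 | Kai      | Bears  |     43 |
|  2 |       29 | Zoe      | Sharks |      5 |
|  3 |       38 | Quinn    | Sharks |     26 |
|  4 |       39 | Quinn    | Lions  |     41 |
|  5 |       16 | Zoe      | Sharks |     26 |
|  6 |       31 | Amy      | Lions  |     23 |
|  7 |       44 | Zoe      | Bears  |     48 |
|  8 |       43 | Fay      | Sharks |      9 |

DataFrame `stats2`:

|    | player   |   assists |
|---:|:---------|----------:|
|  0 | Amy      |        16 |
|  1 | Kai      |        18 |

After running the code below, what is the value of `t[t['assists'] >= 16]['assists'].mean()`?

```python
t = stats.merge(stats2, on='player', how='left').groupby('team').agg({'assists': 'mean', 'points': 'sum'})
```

merge on 'player' (how='left') → 9 rows:
   points player    team  mins  assists
0      33  Quinn   Lions    21      NaN
1       8    Kai   Bears    43     18.0
2      29    Zoe  Sharks     5      NaN
3      38  Quinn  Sharks    26      NaN
4      39  Quinn   Lions    41      NaN
5      16    Zoe  Sharks    26      NaN
6      31    Amy   Lions    23     16.0
7      44    Zoe   Bears    48      NaN
8      43    Fay  Sharks     9      NaN
group by team: mean(assists), sum(points):
        assists  points
team                   
Bears      18.0      52
Lions      16.0     103
Sharks      NaN     126
filter rows where assists >= 16:
       assists  points
team                  
Bears     18.0      52
Lions     16.0     103
Then the mean of column 'assists': 17.0

17.0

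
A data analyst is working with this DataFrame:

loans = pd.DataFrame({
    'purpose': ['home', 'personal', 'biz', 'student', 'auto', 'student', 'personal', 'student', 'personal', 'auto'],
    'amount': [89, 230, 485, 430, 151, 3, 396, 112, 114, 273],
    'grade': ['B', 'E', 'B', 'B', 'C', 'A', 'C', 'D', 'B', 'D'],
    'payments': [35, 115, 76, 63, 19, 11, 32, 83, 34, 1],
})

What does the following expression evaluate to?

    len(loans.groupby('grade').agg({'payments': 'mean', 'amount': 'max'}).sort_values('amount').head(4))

4

group by grade: mean(payments), max(amount):
       payments  amount
grade                  
A          11.0       3
B          52.0     485
C          25.5     396
D          42.0     273
E         115.0     230
sort by amount:
       payments  amount
grade                  
A          11.0       3
E         115.0     230
D          42.0     273
C          25.5     396
B          52.0     485
take first 4 rows:
       payments  amount
grade                  
A          11.0       3
E         115.0     230
D          42.0     273
C          25.5     396
Finally, number of rows = 4.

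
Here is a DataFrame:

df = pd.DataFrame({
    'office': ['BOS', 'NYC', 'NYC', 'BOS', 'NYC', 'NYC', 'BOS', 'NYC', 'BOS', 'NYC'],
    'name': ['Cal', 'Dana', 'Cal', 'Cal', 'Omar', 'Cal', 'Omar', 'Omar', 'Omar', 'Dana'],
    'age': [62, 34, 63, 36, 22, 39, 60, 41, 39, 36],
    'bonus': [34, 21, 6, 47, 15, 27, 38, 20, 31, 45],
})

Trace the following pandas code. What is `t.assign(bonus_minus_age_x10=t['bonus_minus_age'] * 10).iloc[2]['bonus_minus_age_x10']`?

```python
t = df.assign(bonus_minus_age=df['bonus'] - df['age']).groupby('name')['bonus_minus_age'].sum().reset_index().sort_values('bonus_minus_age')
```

add column bonus_minus_age = df['bonus'] - df['age']:
  office  name  age  bonus  bonus_minus_age
0    BOS   Cal   62     34              -28
1    NYC  Dana   34     21              -13
2    NYC   Cal   63      6              -57
3    BOS   Cal   36     47               11
4    NYC  Omar   22     15               -7
5    NYC   Cal   39     27              -12
6    BOS  Omar   60     38              -22
7    NYC  Omar   41     20              -21
8    BOS  Omar   39     31               -8
9    NYC  Dana   36     45                9
group by name, sum of bonus_minus_age:
name
Cal    -86
Dana    -4
Omar   -58
Name: bonus_minus_age, dtype: int64
reset_index():
   name  bonus_minus_age
0   Cal              -86
1  Dana               -4
2  Omar              -58
sort by bonus_minus_age:
   name  bonus_minus_age
0   Cal              -86
2  Omar              -58
1  Dana               -4
add column bonus_minus_age_x10 = t['bonus_minus_age'] * 10:
   name  bonus_minus_age  bonus_minus_age_x10
0   Cal              -86                 -860
2  Omar              -58                 -580
1  Dana               -4                  -40

-40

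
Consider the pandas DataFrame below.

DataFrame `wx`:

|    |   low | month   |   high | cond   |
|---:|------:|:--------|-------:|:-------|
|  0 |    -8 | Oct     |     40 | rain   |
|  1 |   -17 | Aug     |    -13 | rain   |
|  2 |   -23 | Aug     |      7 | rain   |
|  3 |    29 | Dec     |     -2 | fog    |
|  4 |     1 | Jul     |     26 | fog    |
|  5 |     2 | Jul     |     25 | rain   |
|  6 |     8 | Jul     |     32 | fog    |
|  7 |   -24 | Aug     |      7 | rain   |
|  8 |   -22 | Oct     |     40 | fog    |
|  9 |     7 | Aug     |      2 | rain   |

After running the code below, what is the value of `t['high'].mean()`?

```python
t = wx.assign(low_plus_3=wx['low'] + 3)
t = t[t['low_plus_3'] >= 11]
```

15.0

add column low_plus_3 = wx['low'] + 3:
   low month  high  cond  low_plus_3
0   -8   Oct    40  rain          -5
1  -17   Aug   -13  rain         -14
2  -23   Aug     7  rain         -20
3   29   Dec    -2   fog          32
4    1   Jul    26   fog           4
5    2   Jul    25  rain           5
6    8   Jul    32   fog          11
7  -24   Aug     7  rain         -21
8  -22   Oct    40   fog         -19
9    7   Aug     2  rain          10
filter rows where low_plus_3 >= 11:
   low month  high cond  low_plus_3
3   29   Dec    -2  fog          32
6    8   Jul    32  fog          11
Then the mean of column 'high': 15.0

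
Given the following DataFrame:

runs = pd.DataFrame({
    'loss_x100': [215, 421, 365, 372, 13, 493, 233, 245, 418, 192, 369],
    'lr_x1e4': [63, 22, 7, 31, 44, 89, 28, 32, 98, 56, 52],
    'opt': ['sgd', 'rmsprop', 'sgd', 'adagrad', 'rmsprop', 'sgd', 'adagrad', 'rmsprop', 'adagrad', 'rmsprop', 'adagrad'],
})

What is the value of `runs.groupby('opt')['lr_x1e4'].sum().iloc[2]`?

group by opt, sum of lr_x1e4:
opt
adagrad    209
rmsprop    154
sgd        159
Name: lr_x1e4, dtype: int64

159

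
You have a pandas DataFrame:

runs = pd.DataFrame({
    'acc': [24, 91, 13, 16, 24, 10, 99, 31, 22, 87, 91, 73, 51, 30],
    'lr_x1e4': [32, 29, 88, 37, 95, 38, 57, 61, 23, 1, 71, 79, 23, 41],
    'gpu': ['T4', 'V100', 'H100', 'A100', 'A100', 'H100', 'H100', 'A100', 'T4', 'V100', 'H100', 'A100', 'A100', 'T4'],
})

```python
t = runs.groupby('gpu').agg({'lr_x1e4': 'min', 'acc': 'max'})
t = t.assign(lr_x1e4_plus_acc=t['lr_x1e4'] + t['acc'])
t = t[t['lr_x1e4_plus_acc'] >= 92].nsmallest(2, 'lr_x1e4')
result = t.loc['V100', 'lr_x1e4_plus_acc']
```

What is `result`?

group by gpu: min(lr_x1e4), max(acc):
      lr_x1e4  acc
gpu               
A100       23   73
H100       38   99
T4         23   30
V100        1   91
add column lr_x1e4_plus_acc = t['lr_x1e4'] + t['acc']:
      lr_x1e4  acc  lr_x1e4_plus_acc
gpu                                 
A100       23   73                96
H100       38   99               137
T4         23   30                53
V100        1   91                92
filter rows where lr_x1e4_plus_acc >= 92:
      lr_x1e4  acc  lr_x1e4_plus_acc
gpu                                 
A100       23   73                96
H100       38   99               137
V100        1   91                92
take 2 rows with smallest lr_x1e4:
      lr_x1e4  acc  lr_x1e4_plus_acc
gpu                                 
V100        1   91                92
A100       23   73                96

92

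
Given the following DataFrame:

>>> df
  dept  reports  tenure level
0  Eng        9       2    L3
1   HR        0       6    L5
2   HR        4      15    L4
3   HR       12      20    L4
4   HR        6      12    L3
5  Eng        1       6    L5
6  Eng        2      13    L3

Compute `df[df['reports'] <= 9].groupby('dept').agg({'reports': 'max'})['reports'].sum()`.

15

filter rows where reports <= 9:
  dept  reports  tenure level
0  Eng        9       2    L3
1   HR        0       6    L5
2   HR        4      15    L4
4   HR        6      12    L3
5  Eng        1       6    L5
6  Eng        2      13    L3
group by dept, max of reports:
      reports
dept         
Eng         9
HR          6
Hence 15.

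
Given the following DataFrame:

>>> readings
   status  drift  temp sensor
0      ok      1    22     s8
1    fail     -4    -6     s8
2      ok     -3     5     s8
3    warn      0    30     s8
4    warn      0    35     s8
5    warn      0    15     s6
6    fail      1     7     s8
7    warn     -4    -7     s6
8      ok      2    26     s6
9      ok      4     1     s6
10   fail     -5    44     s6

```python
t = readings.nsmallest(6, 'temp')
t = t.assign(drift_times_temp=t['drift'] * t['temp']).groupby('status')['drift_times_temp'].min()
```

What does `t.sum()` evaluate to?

take 6 rows with smallest temp:
  status  drift  temp sensor
7   warn     -4    -7     s6
1   fail     -4    -6     s8
9     ok      4     1     s6
2     ok     -3     5     s8
6   fail      1     7     s8
5   warn      0    15     s6
add column drift_times_temp = t['drift'] * t['temp']:
  status  drift  temp sensor  drift_times_temp
7   warn     -4    -7     s6                28
1   fail     -4    -6     s8                24
9     ok      4     1     s6                 4
2     ok     -3     5     s8               -15
6   fail      1     7     s8                 7
5   warn      0    15     s6                 0
group by status, min of drift_times_temp:
status
fail     7
ok     -15
warn     0
Name: drift_times_temp, dtype: int64

-8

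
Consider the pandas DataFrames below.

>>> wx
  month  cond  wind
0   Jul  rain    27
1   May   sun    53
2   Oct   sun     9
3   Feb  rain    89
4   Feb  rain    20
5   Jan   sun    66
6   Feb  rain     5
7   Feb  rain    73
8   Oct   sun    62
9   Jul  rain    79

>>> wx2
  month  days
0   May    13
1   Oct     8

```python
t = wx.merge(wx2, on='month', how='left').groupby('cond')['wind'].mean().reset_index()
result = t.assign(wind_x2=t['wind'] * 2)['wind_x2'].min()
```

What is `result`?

merge on 'month' (how='left') → 10 rows:
  month  cond  wind  days
0   Jul  rain    27   NaN
1   May   sun    53  13.0
2   Oct   sun     9   8.0
3   Feb  rain    89   NaN
4   Feb  rain    20   NaN
5   Jan   sun    66   NaN
6   Feb  rain     5   NaN
7   Feb  rain    73   NaN
8   Oct   sun    62   8.0
9   Jul  rain    79   NaN
group by cond, mean of wind:
cond
rain    48.833333
sun     47.500000
Name: wind, dtype: float64
reset_index():
   cond       wind
0  rain  48.833333
1   sun  47.500000
add column wind_x2 = t['wind'] * 2:
   cond       wind    wind_x2
0  rain  48.833333  97.666667
1   sun  47.500000  95.000000

95.0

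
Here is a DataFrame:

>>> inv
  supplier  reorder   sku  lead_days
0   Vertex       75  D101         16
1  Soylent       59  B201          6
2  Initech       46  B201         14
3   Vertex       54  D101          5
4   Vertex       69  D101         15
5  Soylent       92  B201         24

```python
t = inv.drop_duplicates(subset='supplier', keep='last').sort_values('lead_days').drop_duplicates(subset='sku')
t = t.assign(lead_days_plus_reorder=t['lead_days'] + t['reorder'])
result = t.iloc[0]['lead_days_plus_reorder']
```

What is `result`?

drop duplicate supplier (keep=last):
  supplier  reorder   sku  lead_days
2  Initech       46  B201         14
4   Vertex       69  D101         15
5  Soylent       92  B201         24
sort by lead_days:
  supplier  reorder   sku  lead_days
2  Initech       46  B201         14
4   Vertex       69  D101         15
5  Soylent       92  B201         24
drop duplicate sku (keep=first):
  supplier  reorder   sku  lead_days
2  Initech       46  B201         14
4   Vertex       69  D101         15
add column lead_days_plus_reorder = t['lead_days'] + t['reorder']:
  supplier  reorder   sku  lead_days  lead_days_plus_reorder
2  Initech       46  B201         14                      60
4   Vertex       69  D101         15                      84
Hence 60.

60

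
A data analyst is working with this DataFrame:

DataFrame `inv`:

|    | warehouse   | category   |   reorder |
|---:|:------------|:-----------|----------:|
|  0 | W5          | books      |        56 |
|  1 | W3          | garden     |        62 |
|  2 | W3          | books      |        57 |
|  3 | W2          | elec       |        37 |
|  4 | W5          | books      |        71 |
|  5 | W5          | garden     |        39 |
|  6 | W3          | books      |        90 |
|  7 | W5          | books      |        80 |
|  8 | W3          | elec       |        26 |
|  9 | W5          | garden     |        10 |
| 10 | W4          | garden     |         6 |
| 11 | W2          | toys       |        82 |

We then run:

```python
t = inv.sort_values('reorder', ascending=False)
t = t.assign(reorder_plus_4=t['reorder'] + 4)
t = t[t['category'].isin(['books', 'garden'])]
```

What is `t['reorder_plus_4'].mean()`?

56.3333333333

sort by reorder descending:
   warehouse category  reorder
6         W3    books       90
11        W2     toys       82
7         W5    books       80
4         W5    books       71
1         W3   garden       62
2         W3    books       57
0         W5    books       56
5         W5   garden       39
3         W2     elec       37
8         W3     elec       26
9         W5   garden       10
10        W4   garden        6
add column reorder_plus_4 = t['reorder'] + 4:
   warehouse category  reorder  reorder_plus_4
6         W3    books       90              94
11        W2     toys       82              86
7         W5    books       80              84
4         W5    books       71              75
1         W3   garden       62              66
2         W3    books       57              61
0         W5    books       56              60
5         W5   garden       39              43
3         W2     elec       37              41
8         W3     elec       26              30
9         W5   garden       10              14
10        W4   garden        6              10
filter rows where category in ['books', 'garden']:
   warehouse category  reorder  reorder_plus_4
6         W3    books       90              94
7         W5    books       80              84
4         W5    books       71              75
1         W3   garden       62              66
2         W3    books       57              61
0         W5    books       56              60
5         W5   garden       39              43
9         W5   garden       10              14
10        W4   garden        6              10
Hence 56.3333333333.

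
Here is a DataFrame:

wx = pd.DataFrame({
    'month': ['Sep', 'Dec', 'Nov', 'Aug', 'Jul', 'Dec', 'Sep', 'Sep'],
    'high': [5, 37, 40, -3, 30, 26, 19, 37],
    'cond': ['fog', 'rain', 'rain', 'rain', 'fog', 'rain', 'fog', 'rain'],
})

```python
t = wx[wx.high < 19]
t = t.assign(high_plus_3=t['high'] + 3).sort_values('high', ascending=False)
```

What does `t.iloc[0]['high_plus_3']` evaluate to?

8

filter rows where high < 19:
  month  high  cond
0   Sep     5   fog
3   Aug    -3  rain
add column high_plus_3 = t['high'] + 3:
  month  high  cond  high_plus_3
0   Sep     5   fog            8
3   Aug    -3  rain            0
sort by high descending:
  month  high  cond  high_plus_3
0   Sep     5   fog            8
3   Aug    -3  rain            0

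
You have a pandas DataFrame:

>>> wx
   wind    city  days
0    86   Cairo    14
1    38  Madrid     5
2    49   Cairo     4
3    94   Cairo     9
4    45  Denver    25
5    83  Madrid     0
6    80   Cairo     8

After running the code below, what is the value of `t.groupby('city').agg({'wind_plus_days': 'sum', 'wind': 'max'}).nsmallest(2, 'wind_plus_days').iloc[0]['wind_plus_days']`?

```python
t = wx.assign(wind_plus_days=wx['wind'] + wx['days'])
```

add column wind_plus_days = wx['wind'] + wx['days']:
   wind    city  days  wind_plus_days
0    86   Cairo    14             100
1    38  Madrid     5              43
2    49   Cairo     4              53
3    94   Cairo     9             103
4    45  Denver    25              70
5    83  Madrid     0              83
6    80   Cairo     8              88
group by city: sum(wind_plus_days), max(wind):
        wind_plus_days  wind
city                        
Cairo              344    94
Denver              70    45
Madrid             126    83
take 2 rows with smallest wind_plus_days:
        wind_plus_days  wind
city                        
Denver              70    45
Madrid             126    83

70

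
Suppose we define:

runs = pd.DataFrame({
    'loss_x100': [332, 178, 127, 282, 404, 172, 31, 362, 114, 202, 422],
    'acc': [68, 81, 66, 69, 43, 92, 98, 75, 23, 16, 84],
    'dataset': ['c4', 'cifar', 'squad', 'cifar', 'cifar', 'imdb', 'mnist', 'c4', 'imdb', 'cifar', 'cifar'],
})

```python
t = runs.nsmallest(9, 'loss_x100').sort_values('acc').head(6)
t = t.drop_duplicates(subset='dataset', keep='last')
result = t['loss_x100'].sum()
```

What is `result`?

885

take 9 rows with smallest loss_x100:
   loss_x100  acc dataset
6         31   98   mnist
8        114   23    imdb
2        127   66   squad
5        172   92    imdb
1        178   81   cifar
9        202   16   cifar
3        282   69   cifar
0        332   68      c4
7        362   75      c4
sort by acc:
   loss_x100  acc dataset
9        202   16   cifar
8        114   23    imdb
2        127   66   squad
0        332   68      c4
3        282   69   cifar
7        362   75      c4
1        178   81   cifar
5        172   92    imdb
6         31   98   mnist
take first 6 rows:
   loss_x100  acc dataset
9        202   16   cifar
8        114   23    imdb
2        127   66   squad
0        332   68      c4
3        282   69   cifar
7        362   75      c4
drop duplicate dataset (keep=last):
   loss_x100  acc dataset
8        114   23    imdb
2        127   66   squad
3        282   69   cifar
7        362   75      c4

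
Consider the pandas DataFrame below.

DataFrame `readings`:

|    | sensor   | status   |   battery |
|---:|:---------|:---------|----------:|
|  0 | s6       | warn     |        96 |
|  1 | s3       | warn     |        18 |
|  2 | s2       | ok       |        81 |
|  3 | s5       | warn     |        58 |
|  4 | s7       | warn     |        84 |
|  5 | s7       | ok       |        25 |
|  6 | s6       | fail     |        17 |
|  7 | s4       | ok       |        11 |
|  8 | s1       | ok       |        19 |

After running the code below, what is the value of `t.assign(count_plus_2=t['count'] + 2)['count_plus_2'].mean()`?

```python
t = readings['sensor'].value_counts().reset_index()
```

value_counts of sensor:
sensor
s6    2
s7    2
s3    1
s2    1
s5    1
s4    1
s1    1
Name: count, dtype: int64
reset_index():
  sensor  count
0     s6      2
1     s7      2
2     s3      1
3     s2      1
4     s5      1
5     s4      1
6     s1      1
add column count_plus_2 = t['count'] + 2:
  sensor  count  count_plus_2
0     s6      2             4
1     s7      2             4
2     s3      1             3
3     s2      1             3
4     s5      1             3
5     s4      1             3
6     s1      1             3
Finally, mean of column 'count_plus_2' = 3.28571428571.

3.28571428571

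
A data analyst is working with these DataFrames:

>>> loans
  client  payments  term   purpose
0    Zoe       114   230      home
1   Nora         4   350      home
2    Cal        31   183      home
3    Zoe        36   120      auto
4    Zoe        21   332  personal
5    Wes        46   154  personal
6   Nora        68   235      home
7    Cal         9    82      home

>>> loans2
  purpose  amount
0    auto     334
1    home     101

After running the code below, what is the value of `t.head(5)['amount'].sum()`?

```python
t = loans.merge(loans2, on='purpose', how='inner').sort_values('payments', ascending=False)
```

738

merge on 'purpose' (how='inner') → 6 rows:
  client  payments  term purpose  amount
0    Zoe       114   230    home     101
1   Nora         4   350    home     101
2    Cal        31   183    home     101
3    Zoe        36   120    auto     334
4   Nora        68   235    home     101
5    Cal         9    82    home     101
sort by payments descending:
  client  payments  term purpose  amount
0    Zoe       114   230    home     101
4   Nora        68   235    home     101
3    Zoe        36   120    auto     334
2    Cal        31   183    home     101
5    Cal         9    82    home     101
1   Nora         4   350    home     101
take first 5 rows:
  client  payments  term purpose  amount
0    Zoe       114   230    home     101
4   Nora        68   235    home     101
3    Zoe        36   120    auto     334
2    Cal        31   183    home     101
5    Cal         9    82    home     101
Reading off the sum of column 'amount', we get 738.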